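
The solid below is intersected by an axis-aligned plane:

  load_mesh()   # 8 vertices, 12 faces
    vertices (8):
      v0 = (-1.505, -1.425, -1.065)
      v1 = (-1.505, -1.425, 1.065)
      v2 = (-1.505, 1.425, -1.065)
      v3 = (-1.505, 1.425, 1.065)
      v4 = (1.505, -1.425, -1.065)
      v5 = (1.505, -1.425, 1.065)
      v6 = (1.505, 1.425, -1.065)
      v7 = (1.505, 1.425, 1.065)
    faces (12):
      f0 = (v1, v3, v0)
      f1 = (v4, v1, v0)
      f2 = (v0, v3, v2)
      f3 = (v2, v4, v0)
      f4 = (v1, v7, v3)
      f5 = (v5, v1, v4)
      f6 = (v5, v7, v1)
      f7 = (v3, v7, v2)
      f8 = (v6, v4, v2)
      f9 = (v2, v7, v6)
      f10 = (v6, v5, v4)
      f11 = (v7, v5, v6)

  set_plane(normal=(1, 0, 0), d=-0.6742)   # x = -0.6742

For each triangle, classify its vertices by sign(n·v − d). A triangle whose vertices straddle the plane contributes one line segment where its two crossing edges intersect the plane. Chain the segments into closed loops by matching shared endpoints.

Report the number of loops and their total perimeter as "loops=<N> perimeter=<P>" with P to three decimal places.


Straddling triangles (8 of 12):
  (v4,v1,v0) [+--] → (-0.6742, -1.425, 0.477092)–(-0.6742, -1.425, -1.065)  len=1.5421
  (v2,v4,v0) [-+-] → (-0.6742, 0.638362, -1.065)–(-0.6742, -1.425, -1.065)  len=2.0634
  (v1,v7,v3) [-+-] → (-0.6742, -0.638362, 1.065)–(-0.6742, 1.425, 1.065)  len=2.0634
  (v5,v1,v4) [+-+] → (-0.6742, -1.425, 1.065)–(-0.6742, -1.425, 0.477092)  len=0.5879
  (v5,v7,v1) [++-] → (-0.6742, -0.638362, 1.065)–(-0.6742, -1.425, 1.065)  len=0.7866
  (v3,v7,v2) [-+-] → (-0.6742, 1.425, 1.065)–(-0.6742, 1.425, -0.477092)  len=1.5421
  (v6,v4,v2) [++-] → (-0.6742, 0.638362, -1.065)–(-0.6742, 1.425, -1.065)  len=0.7866
  (v2,v7,v6) [-++] → (-0.6742, 1.425, -0.477092)–(-0.6742, 1.425, -1.065)  len=0.5879

Chained into 1 loop(s):
  loop 1: 8 segments, perimeter = 9.9600
Total perimeter = 9.960

loops=1 perimeter=9.960


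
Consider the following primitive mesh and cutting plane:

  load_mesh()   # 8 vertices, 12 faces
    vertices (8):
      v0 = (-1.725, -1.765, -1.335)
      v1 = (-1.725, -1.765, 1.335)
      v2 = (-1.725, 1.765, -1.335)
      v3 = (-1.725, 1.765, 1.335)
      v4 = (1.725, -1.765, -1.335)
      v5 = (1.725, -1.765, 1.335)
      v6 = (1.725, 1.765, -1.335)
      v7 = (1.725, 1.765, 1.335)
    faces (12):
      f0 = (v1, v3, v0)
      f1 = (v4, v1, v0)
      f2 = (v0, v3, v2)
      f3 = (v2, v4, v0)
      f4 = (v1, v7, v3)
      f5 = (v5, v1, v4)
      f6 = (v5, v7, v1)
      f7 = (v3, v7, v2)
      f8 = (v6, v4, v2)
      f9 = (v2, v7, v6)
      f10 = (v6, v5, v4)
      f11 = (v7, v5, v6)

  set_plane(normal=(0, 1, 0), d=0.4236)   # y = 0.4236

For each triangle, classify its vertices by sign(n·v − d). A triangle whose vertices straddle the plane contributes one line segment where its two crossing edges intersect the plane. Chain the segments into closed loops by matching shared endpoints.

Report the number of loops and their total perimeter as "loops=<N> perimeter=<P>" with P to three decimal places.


loops=1 perimeter=12.240

Straddling triangles (8 of 12):
  (v1,v3,v0) [-+-] → (-1.725, 0.4236, 1.335)–(-1.725, 0.4236, 0.3204)  len=1.0146
  (v0,v3,v2) [-++] → (-1.725, 0.4236, 0.3204)–(-1.725, 0.4236, -1.335)  len=1.6554
  (v2,v4,v0) [+--] → (-0.414, 0.4236, -1.335)–(-1.725, 0.4236, -1.335)  len=1.3110
  (v1,v7,v3) [-++] → (0.414, 0.4236, 1.335)–(-1.725, 0.4236, 1.335)  len=2.1390
  (v5,v7,v1) [-+-] → (1.725, 0.4236, 1.335)–(0.414, 0.4236, 1.335)  len=1.3110
  (v6,v4,v2) [+-+] → (1.725, 0.4236, -1.335)–(-0.414, 0.4236, -1.335)  len=2.1390
  (v6,v5,v4) [+--] → (1.725, 0.4236, -0.3204)–(1.725, 0.4236, -1.335)  len=1.0146
  (v7,v5,v6) [+-+] → (1.725, 0.4236, 1.335)–(1.725, 0.4236, -0.3204)  len=1.6554

Chained into 1 loop(s):
  loop 1: 8 segments, perimeter = 12.2400
Total perimeter = 12.240


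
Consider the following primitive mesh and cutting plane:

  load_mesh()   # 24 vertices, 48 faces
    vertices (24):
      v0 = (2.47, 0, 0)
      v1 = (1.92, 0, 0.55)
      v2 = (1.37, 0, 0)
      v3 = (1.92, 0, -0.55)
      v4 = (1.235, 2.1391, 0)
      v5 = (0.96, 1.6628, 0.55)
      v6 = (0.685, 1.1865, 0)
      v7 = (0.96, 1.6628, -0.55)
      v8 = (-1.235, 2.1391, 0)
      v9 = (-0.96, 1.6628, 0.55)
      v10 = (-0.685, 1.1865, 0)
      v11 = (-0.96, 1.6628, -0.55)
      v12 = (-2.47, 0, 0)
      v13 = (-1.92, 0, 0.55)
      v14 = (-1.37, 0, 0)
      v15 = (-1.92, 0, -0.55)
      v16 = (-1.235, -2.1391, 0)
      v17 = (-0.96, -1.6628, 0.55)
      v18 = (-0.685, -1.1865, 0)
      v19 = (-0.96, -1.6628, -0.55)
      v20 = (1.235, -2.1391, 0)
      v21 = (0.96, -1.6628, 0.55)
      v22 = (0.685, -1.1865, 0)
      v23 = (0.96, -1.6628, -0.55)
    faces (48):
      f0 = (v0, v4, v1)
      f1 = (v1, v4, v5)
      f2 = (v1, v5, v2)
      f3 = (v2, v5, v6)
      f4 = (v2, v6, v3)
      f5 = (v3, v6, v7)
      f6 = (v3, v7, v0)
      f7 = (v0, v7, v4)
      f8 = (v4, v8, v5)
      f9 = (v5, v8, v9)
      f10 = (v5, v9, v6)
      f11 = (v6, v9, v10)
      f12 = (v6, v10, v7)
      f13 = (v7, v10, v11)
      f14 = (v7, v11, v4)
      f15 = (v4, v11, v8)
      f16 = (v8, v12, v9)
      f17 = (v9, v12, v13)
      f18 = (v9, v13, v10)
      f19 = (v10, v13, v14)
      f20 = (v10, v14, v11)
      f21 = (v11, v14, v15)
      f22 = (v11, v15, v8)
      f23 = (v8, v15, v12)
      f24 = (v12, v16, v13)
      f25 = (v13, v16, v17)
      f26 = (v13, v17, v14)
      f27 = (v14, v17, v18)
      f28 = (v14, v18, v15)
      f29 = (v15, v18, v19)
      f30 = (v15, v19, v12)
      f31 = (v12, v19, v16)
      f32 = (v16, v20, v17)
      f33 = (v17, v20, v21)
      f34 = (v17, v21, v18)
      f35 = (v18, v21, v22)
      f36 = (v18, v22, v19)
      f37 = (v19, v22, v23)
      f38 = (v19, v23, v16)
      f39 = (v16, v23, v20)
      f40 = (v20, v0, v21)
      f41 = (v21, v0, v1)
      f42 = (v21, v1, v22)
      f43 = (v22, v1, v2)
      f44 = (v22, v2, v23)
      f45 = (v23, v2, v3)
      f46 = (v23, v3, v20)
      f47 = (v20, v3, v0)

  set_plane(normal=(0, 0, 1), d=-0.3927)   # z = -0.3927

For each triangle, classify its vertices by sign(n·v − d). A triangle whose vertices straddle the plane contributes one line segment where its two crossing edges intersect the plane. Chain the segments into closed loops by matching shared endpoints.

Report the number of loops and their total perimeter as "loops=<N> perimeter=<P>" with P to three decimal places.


Straddling triangles (24 of 48):
  (v2,v6,v3) [++-] → (1.56679, 0.339339, -0.3927)–(1.7627, 0, -0.3927)  len=0.3918
  (v3,v6,v7) [-+-] → (1.56679, 0.339339, -0.3927)–(0.88135, 1.52658, -0.3927)  len=1.3709
  (v3,v7,v0) [--+] → (1.39186, 1.18724, -0.3927)–(2.0773, 0, -0.3927)  len=1.3709
  (v0,v7,v4) [+-+] → (1.39186, 1.18724, -0.3927)–(1.03865, 1.79902, -0.3927)  len=0.7064
  (v6,v10,v7) [++-] → (0.48953, 1.52658, -0.3927)–(0.88135, 1.52658, -0.3927)  len=0.3918
  (v7,v10,v11) [-+-] → (0.48953, 1.52658, -0.3927)–(-0.88135, 1.52658, -0.3927)  len=1.3709
  (v7,v11,v4) [--+] → (-0.33223, 1.79902, -0.3927)–(1.03865, 1.79902, -0.3927)  len=1.3709
  (v4,v11,v8) [+-+] → (-0.33223, 1.79902, -0.3927)–(-1.03865, 1.79902, -0.3927)  len=0.7064
  (v10,v14,v11) [++-] → (-1.07726, 1.18724, -0.3927)–(-0.88135, 1.52658, -0.3927)  len=0.3918
  (v11,v14,v15) [-+-] → (-1.07726, 1.18724, -0.3927)–(-1.7627, 0, -0.3927)  len=1.3709
  (v11,v15,v8) [--+] → (-1.72409, 0.611783, -0.3927)–(-1.03865, 1.79902, -0.3927)  len=1.3709
  (v8,v15,v12) [+-+] → (-1.72409, 0.611783, -0.3927)–(-2.0773, 0, -0.3927)  len=0.7064
  (v14,v18,v15) [++-] → (-1.56679, -0.339339, -0.3927)–(-1.7627, 0, -0.3927)  len=0.3918
  (v15,v18,v19) [-+-] → (-1.56679, -0.339339, -0.3927)–(-0.88135, -1.52658, -0.3927)  len=1.3709
  (v15,v19,v12) [--+] → (-1.39186, -1.18724, -0.3927)–(-2.0773, 0, -0.3927)  len=1.3709
  (v12,v19,v16) [+-+] → (-1.39186, -1.18724, -0.3927)–(-1.03865, -1.79902, -0.3927)  len=0.7064
  (v18,v22,v19) [++-] → (-0.48953, -1.52658, -0.3927)–(-0.88135, -1.52658, -0.3927)  len=0.3918
  (v19,v22,v23) [-+-] → (-0.48953, -1.52658, -0.3927)–(0.88135, -1.52658, -0.3927)  len=1.3709
  (v19,v23,v16) [--+] → (0.33223, -1.79902, -0.3927)–(-1.03865, -1.79902, -0.3927)  len=1.3709
  (v16,v23,v20) [+-+] → (0.33223, -1.79902, -0.3927)–(1.03865, -1.79902, -0.3927)  len=0.7064
  (v22,v2,v23) [++-] → (1.07726, -1.18724, -0.3927)–(0.88135, -1.52658, -0.3927)  len=0.3918
  (v23,v2,v3) [-+-] → (1.07726, -1.18724, -0.3927)–(1.7627, 0, -0.3927)  len=1.3709
  (v23,v3,v20) [--+] → (1.72409, -0.611783, -0.3927)–(1.03865, -1.79902, -0.3927)  len=1.3709
  (v20,v3,v0) [+-+] → (1.72409, -0.611783, -0.3927)–(2.0773, 0, -0.3927)  len=0.7064

Chained into 2 loop(s):
  loop 1: 12 segments, perimeter = 10.5763
  loop 2: 12 segments, perimeter = 12.4639
Total perimeter = 23.040

loops=2 perimeter=23.040


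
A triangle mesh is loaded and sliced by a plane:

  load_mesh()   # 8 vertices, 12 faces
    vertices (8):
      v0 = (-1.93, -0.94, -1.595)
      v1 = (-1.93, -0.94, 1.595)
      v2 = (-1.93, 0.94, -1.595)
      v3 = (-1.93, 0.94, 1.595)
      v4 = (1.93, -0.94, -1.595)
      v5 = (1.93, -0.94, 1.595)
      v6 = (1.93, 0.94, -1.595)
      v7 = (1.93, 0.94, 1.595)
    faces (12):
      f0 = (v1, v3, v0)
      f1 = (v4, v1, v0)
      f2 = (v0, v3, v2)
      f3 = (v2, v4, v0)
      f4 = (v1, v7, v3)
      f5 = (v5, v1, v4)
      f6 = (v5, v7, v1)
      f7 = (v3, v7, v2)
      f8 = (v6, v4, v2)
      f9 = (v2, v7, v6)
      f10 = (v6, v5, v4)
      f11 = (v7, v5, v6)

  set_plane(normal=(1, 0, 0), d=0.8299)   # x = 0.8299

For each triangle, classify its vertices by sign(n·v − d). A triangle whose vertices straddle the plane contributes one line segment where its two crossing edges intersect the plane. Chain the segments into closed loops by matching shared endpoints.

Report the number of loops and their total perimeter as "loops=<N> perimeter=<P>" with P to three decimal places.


Straddling triangles (8 of 12):
  (v4,v1,v0) [+--] → (0.8299, -0.94, -0.68585)–(0.8299, -0.94, -1.595)  len=0.9091
  (v2,v4,v0) [-+-] → (0.8299, -0.4042, -1.595)–(0.8299, -0.94, -1.595)  len=0.5358
  (v1,v7,v3) [-+-] → (0.8299, 0.4042, 1.595)–(0.8299, 0.94, 1.595)  len=0.5358
  (v5,v1,v4) [+-+] → (0.8299, -0.94, 1.595)–(0.8299, -0.94, -0.68585)  len=2.2809
  (v5,v7,v1) [++-] → (0.8299, 0.4042, 1.595)–(0.8299, -0.94, 1.595)  len=1.3442
  (v3,v7,v2) [-+-] → (0.8299, 0.94, 1.595)–(0.8299, 0.94, 0.68585)  len=0.9091
  (v6,v4,v2) [++-] → (0.8299, -0.4042, -1.595)–(0.8299, 0.94, -1.595)  len=1.3442
  (v2,v7,v6) [-++] → (0.8299, 0.94, 0.68585)–(0.8299, 0.94, -1.595)  len=2.2809

Chained into 1 loop(s):
  loop 1: 8 segments, perimeter = 10.1400
Total perimeter = 10.140

loops=1 perimeter=10.140


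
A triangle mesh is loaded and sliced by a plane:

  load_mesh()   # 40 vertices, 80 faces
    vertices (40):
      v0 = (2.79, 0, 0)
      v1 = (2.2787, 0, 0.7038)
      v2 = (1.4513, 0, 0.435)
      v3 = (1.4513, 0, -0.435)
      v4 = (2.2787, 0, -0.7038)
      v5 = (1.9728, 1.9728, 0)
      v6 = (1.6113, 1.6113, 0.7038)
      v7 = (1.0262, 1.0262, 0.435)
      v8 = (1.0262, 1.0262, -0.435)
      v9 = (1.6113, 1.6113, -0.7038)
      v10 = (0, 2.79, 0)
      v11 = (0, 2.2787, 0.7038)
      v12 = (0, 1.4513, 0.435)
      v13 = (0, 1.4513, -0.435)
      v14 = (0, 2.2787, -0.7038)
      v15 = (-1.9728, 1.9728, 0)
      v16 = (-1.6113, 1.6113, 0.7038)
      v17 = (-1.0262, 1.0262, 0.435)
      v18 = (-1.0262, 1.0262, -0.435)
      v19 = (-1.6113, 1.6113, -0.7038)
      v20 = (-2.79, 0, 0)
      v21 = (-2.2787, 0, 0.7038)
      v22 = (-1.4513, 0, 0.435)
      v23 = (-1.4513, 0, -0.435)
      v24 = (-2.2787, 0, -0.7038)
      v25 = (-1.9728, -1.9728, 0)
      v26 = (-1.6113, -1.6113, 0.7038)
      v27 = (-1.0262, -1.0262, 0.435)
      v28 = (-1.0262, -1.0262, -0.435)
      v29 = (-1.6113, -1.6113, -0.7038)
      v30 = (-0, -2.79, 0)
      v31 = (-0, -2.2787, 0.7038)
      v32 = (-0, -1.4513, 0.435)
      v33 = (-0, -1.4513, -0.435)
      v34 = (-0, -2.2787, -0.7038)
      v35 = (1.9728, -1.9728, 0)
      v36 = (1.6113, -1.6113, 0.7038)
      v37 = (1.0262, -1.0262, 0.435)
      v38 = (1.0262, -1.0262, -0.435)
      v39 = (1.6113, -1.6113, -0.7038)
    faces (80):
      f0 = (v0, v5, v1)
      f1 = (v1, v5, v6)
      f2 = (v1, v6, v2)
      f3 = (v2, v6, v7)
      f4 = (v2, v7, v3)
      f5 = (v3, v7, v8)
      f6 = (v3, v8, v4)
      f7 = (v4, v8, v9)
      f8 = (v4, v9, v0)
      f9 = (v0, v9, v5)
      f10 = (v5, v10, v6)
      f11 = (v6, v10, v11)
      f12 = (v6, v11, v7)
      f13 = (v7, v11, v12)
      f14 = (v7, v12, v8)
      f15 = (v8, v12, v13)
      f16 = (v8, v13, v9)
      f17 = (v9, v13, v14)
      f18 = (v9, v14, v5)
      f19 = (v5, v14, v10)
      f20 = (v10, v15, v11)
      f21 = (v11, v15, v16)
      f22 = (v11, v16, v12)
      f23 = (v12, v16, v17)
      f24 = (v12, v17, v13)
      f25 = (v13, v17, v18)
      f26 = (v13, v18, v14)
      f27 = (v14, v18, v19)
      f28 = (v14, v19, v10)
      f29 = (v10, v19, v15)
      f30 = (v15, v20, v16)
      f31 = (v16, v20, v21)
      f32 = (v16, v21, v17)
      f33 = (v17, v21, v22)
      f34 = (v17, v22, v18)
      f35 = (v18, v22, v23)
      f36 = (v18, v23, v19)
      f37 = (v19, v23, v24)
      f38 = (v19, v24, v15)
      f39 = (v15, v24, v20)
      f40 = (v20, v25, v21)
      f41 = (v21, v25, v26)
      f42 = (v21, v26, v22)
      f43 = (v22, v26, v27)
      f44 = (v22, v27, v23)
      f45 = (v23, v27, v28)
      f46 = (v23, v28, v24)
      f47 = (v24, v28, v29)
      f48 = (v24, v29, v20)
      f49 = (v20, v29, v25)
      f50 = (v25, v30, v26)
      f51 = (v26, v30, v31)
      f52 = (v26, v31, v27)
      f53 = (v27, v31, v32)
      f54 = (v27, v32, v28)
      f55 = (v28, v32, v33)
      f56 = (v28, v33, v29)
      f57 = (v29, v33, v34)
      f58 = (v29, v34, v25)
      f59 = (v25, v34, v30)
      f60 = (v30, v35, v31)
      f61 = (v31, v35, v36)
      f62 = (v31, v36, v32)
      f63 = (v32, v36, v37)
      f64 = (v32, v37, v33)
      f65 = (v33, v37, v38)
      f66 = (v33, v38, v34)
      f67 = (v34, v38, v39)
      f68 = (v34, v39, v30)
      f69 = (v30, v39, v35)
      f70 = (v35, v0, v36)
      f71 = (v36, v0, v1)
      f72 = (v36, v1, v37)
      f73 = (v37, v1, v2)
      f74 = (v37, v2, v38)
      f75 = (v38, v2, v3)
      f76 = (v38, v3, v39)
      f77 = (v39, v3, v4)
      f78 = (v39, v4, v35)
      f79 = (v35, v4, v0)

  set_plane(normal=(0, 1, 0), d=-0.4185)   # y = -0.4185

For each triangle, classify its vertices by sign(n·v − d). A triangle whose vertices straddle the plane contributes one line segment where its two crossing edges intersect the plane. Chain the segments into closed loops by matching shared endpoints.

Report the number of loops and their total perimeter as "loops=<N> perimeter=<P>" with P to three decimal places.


loops=2 perimeter=8.700

Straddling triangles (20 of 80):
  (v20,v25,v21) [+-+] → (-2.61664, -0.4185, 0)–(-2.21381, -0.4185, 0.554499)  len=0.6854
  (v21,v25,v26) [+--] → (-2.21381, -0.4185, 0.554499)–(-2.10536, -0.4185, 0.7038)  len=0.1845
  (v21,v26,v22) [+-+] → (-2.10536, -0.4185, 0.7038)–(-1.49286, -0.4185, 0.504815)  len=0.6440
  (v22,v26,v27) [+--] → (-1.49286, -0.4185, 0.504815)–(-1.27794, -0.4185, 0.435)  len=0.2260
  (v22,v27,v23) [+-+] → (-1.27794, -0.4185, 0.435)–(-1.27794, -0.4185, -0.0802007)  len=0.5152
  (v23,v27,v28) [+--] → (-1.27794, -0.4185, -0.0802007)–(-1.27794, -0.4185, -0.435)  len=0.3548
  (v23,v28,v24) [+-+] → (-1.27794, -0.4185, -0.435)–(-1.76791, -0.4185, -0.594179)  len=0.5152
  (v24,v28,v29) [+--] → (-1.76791, -0.4185, -0.594179)–(-2.10536, -0.4185, -0.7038)  len=0.3548
  (v24,v29,v20) [+-+] → (-2.10536, -0.4185, -0.7038)–(-2.48386, -0.4185, -0.182797)  len=0.6440
  (v20,v29,v25) [+--] → (-2.48386, -0.4185, -0.182797)–(-2.61664, -0.4185, 0)  len=0.2259
  (v35,v0,v36) [-+-] → (2.61664, -0.4185, 0)–(2.48386, -0.4185, 0.182797)  len=0.2259
  (v36,v0,v1) [-++] → (2.48386, -0.4185, 0.182797)–(2.10536, -0.4185, 0.7038)  len=0.6440
  (v36,v1,v37) [-+-] → (2.10536, -0.4185, 0.7038)–(1.76791, -0.4185, 0.594179)  len=0.3548
  (v37,v1,v2) [-++] → (1.76791, -0.4185, 0.594179)–(1.27794, -0.4185, 0.435)  len=0.5152
  (v37,v2,v38) [-+-] → (1.27794, -0.4185, 0.435)–(1.27794, -0.4185, 0.0802007)  len=0.3548
  (v38,v2,v3) [-++] → (1.27794, -0.4185, 0.0802007)–(1.27794, -0.4185, -0.435)  len=0.5152
  (v38,v3,v39) [-+-] → (1.27794, -0.4185, -0.435)–(1.49286, -0.4185, -0.504815)  len=0.2260
  (v39,v3,v4) [-++] → (1.49286, -0.4185, -0.504815)–(2.10536, -0.4185, -0.7038)  len=0.6440
  (v39,v4,v35) [-+-] → (2.10536, -0.4185, -0.7038)–(2.21381, -0.4185, -0.554499)  len=0.1845
  (v35,v4,v0) [-++] → (2.21381, -0.4185, -0.554499)–(2.61664, -0.4185, 0)  len=0.6854

Chained into 2 loop(s):
  loop 1: 10 segments, perimeter = 4.3498
  loop 2: 10 segments, perimeter = 4.3498
Total perimeter = 8.700


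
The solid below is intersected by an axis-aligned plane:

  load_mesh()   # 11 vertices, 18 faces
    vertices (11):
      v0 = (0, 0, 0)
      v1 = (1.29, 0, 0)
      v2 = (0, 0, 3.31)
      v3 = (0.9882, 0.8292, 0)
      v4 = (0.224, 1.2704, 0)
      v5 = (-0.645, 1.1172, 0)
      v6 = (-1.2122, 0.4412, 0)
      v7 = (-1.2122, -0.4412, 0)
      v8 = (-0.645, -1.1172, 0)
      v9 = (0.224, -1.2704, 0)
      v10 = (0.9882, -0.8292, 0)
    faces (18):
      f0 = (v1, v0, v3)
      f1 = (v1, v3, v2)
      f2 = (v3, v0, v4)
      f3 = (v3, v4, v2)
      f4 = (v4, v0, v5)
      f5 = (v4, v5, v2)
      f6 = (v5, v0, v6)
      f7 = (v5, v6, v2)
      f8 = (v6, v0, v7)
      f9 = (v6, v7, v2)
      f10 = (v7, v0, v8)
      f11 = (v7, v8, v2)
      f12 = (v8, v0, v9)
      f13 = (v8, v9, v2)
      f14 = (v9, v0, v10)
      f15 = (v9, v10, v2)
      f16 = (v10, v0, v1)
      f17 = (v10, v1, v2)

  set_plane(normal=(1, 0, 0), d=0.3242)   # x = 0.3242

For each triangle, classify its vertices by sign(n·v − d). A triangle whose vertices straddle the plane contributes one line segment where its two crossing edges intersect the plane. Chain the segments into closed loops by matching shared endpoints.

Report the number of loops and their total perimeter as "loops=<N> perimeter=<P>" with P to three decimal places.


loops=1 perimeter=7.999

Straddling triangles (8 of 18):
  (v1,v0,v3) [+-+] → (0.3242, 0, 0)–(0.3242, 0.272037, 0)  len=0.2720
  (v1,v3,v2) [++-] → (0.3242, 0.272037, 2.22408)–(0.3242, 0, 2.47814)  len=0.3722
  (v3,v0,v4) [+--] → (0.3242, 0.272037, 0)–(0.3242, 1.21255, 0)  len=0.9405
  (v3,v4,v2) [+--] → (0.3242, 1.21255, 0)–(0.3242, 0.272037, 2.22408)  len=2.4148
  (v9,v0,v10) [--+] → (0.3242, -0.272037, 0)–(0.3242, -1.21255, 0)  len=0.9405
  (v9,v10,v2) [-+-] → (0.3242, -1.21255, 0)–(0.3242, -0.272037, 2.22408)  len=2.4148
  (v10,v0,v1) [+-+] → (0.3242, -0.272037, 0)–(0.3242, 0, 0)  len=0.2720
  (v10,v1,v2) [++-] → (0.3242, 0, 2.47814)–(0.3242, -0.272037, 2.22408)  len=0.3722

Chained into 1 loop(s):
  loop 1: 8 segments, perimeter = 7.9991
Total perimeter = 7.999


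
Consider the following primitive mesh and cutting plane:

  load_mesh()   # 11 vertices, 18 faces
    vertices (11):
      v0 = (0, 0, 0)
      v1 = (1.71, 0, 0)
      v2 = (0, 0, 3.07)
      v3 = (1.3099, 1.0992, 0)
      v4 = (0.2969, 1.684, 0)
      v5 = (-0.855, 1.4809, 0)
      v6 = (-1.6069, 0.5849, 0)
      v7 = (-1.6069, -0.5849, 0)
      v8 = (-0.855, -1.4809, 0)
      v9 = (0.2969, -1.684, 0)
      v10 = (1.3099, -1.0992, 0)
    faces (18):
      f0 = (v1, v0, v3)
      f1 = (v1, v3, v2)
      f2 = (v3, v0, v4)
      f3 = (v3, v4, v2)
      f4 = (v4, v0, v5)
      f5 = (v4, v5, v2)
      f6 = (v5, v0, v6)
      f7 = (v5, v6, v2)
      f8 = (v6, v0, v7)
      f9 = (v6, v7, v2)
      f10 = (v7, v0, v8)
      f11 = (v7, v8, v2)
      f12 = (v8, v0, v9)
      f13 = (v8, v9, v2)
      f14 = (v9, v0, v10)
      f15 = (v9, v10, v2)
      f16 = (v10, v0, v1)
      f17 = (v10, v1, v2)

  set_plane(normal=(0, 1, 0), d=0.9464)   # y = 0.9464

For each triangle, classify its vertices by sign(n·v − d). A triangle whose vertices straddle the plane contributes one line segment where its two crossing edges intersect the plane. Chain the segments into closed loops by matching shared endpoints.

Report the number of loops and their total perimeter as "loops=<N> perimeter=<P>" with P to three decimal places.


loops=1 perimeter=6.580

Straddling triangles (8 of 18):
  (v1,v0,v3) [--+] → (1.12781, 0.9464, 0)–(1.36552, 0.9464, 0)  len=0.2377
  (v1,v3,v2) [-+-] → (1.36552, 0.9464, 0)–(1.12781, 0.9464, 0.426761)  len=0.4885
  (v3,v0,v4) [+-+] → (1.12781, 0.9464, 0)–(0.166856, 0.9464, 0)  len=0.9610
  (v3,v4,v2) [++-] → (0.166856, 0.9464, 1.34467)–(1.12781, 0.9464, 0.426761)  len=1.3289
  (v4,v0,v5) [+-+] → (0.166856, 0.9464, 0)–(-0.546406, 0.9464, 0)  len=0.7133
  (v4,v5,v2) [++-] → (-0.546406, 0.9464, 1.10805)–(0.166856, 0.9464, 1.34467)  len=0.7515
  (v5,v0,v6) [+--] → (-0.546406, 0.9464, 0)–(-1.30354, 0.9464, 0)  len=0.7571
  (v5,v6,v2) [+--] → (-1.30354, 0.9464, 0)–(-0.546406, 0.9464, 1.10805)  len=1.3420

Chained into 1 loop(s):
  loop 1: 8 segments, perimeter = 6.5800
Total perimeter = 6.580


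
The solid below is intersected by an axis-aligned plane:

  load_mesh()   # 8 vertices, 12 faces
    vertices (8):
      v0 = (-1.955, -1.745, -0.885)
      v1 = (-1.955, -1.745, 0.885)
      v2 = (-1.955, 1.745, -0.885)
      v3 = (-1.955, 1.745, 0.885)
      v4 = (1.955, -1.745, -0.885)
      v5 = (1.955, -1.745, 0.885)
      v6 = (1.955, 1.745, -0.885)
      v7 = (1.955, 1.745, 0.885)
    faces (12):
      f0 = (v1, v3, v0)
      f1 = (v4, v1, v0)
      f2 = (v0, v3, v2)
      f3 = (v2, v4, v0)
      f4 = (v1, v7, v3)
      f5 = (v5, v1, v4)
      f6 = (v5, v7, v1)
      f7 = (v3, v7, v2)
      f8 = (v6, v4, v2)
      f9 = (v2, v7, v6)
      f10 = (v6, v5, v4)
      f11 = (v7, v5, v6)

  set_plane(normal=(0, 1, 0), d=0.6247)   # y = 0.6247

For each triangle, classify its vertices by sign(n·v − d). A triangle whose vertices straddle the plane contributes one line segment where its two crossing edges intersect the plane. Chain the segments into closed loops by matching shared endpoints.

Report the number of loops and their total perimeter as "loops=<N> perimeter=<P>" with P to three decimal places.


loops=1 perimeter=11.360

Straddling triangles (8 of 12):
  (v1,v3,v0) [-+-] → (-1.955, 0.6247, 0.885)–(-1.955, 0.6247, 0.316825)  len=0.5682
  (v0,v3,v2) [-++] → (-1.955, 0.6247, 0.316825)–(-1.955, 0.6247, -0.885)  len=1.2018
  (v2,v4,v0) [+--] → (-0.699879, 0.6247, -0.885)–(-1.955, 0.6247, -0.885)  len=1.2551
  (v1,v7,v3) [-++] → (0.699879, 0.6247, 0.885)–(-1.955, 0.6247, 0.885)  len=2.6549
  (v5,v7,v1) [-+-] → (1.955, 0.6247, 0.885)–(0.699879, 0.6247, 0.885)  len=1.2551
  (v6,v4,v2) [+-+] → (1.955, 0.6247, -0.885)–(-0.699879, 0.6247, -0.885)  len=2.6549
  (v6,v5,v4) [+--] → (1.955, 0.6247, -0.316825)–(1.955, 0.6247, -0.885)  len=0.5682
  (v7,v5,v6) [+-+] → (1.955, 0.6247, 0.885)–(1.955, 0.6247, -0.316825)  len=1.2018

Chained into 1 loop(s):
  loop 1: 8 segments, perimeter = 11.3600
Total perimeter = 11.360


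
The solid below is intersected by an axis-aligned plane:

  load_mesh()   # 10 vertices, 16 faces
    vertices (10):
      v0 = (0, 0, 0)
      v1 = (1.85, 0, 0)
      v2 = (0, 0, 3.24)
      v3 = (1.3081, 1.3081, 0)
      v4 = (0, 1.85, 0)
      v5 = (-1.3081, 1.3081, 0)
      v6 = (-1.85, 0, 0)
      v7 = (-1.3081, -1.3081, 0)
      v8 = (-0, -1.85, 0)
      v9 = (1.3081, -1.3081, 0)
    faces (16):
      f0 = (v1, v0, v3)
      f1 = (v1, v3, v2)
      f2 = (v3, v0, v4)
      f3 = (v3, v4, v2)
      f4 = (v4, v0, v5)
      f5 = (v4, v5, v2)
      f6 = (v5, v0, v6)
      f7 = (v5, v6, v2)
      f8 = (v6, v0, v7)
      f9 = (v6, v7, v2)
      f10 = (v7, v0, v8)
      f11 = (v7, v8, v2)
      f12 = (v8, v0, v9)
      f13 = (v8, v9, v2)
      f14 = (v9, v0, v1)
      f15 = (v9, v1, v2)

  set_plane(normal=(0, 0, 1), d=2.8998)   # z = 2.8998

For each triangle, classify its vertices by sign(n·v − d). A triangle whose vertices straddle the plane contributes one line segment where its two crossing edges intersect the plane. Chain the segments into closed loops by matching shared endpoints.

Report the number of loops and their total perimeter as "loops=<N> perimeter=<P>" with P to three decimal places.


loops=1 perimeter=1.189

Straddling triangles (8 of 16):
  (v1,v3,v2) [--+] → (0.137351, 0.137351, 2.8998)–(0.19425, 0, 2.8998)  len=0.1487
  (v3,v4,v2) [--+] → (0, 0.19425, 2.8998)–(0.137351, 0.137351, 2.8998)  len=0.1487
  (v4,v5,v2) [--+] → (-0.137351, 0.137351, 2.8998)–(0, 0.19425, 2.8998)  len=0.1487
  (v5,v6,v2) [--+] → (-0.19425, 0, 2.8998)–(-0.137351, 0.137351, 2.8998)  len=0.1487
  (v6,v7,v2) [--+] → (-0.137351, -0.137351, 2.8998)–(-0.19425, 0, 2.8998)  len=0.1487
  (v7,v8,v2) [--+] → (0, -0.19425, 2.8998)–(-0.137351, -0.137351, 2.8998)  len=0.1487
  (v8,v9,v2) [--+] → (0.137351, -0.137351, 2.8998)–(0, -0.19425, 2.8998)  len=0.1487
  (v9,v1,v2) [--+] → (0.19425, 0, 2.8998)–(0.137351, -0.137351, 2.8998)  len=0.1487

Chained into 1 loop(s):
  loop 1: 8 segments, perimeter = 1.1894
Total perimeter = 1.189


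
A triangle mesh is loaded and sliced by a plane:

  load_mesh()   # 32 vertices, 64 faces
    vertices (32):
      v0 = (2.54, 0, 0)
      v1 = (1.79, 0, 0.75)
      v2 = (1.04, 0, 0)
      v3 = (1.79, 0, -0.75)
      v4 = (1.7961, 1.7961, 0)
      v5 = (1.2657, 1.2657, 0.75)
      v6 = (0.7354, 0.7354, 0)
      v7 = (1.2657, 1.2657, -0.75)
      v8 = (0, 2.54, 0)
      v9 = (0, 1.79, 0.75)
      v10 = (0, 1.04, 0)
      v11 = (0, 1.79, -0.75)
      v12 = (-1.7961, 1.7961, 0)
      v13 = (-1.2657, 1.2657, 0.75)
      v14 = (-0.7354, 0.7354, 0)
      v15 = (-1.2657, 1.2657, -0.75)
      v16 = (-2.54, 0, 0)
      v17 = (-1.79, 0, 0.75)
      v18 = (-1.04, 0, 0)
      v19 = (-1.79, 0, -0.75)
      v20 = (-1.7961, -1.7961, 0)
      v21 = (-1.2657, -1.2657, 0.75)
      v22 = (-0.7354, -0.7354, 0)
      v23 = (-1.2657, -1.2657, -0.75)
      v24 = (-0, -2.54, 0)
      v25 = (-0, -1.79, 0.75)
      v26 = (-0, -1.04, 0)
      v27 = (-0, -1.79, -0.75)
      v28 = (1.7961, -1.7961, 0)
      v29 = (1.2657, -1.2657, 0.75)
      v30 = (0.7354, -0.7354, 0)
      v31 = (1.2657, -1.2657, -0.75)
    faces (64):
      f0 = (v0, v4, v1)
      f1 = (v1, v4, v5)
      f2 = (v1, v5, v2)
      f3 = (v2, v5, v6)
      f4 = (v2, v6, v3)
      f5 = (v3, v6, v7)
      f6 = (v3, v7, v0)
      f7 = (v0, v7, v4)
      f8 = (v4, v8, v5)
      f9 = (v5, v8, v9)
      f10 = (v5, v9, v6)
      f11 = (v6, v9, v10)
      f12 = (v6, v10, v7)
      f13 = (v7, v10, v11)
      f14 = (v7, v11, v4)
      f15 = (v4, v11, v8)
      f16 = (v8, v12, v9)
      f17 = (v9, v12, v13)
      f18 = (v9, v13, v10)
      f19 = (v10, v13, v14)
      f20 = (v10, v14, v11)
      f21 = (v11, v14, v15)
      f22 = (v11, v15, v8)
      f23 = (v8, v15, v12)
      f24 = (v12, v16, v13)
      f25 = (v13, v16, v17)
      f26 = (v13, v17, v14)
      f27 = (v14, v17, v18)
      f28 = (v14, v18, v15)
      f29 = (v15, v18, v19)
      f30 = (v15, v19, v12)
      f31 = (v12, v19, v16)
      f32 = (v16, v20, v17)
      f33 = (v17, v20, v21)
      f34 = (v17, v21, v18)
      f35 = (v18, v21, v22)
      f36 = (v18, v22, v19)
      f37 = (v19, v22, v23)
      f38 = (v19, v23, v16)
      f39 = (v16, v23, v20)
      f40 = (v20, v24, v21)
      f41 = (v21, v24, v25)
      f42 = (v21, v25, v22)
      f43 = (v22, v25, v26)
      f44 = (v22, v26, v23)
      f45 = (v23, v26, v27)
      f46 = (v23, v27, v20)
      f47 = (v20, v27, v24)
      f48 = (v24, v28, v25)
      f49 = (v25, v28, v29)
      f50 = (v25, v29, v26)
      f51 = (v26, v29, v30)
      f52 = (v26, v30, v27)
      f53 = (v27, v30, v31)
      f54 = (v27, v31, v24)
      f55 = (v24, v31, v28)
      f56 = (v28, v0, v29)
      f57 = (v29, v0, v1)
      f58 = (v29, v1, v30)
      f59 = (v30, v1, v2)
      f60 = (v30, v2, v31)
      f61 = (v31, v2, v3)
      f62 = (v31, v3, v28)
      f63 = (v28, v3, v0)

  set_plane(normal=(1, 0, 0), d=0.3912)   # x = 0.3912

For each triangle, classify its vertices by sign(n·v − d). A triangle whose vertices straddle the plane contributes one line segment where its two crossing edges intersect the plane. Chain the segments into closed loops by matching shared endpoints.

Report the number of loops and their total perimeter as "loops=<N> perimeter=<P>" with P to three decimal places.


Straddling triangles (16 of 64):
  (v4,v8,v5) [+-+] → (0.3912, 2.37797, 0)–(0.3912, 2.14614, 0.231808)  len=0.3278
  (v5,v8,v9) [+--] → (0.3912, 2.14614, 0.231808)–(0.3912, 1.62795, 0.75)  len=0.7328
  (v5,v9,v6) [+-+] → (0.3912, 1.62795, 0.75)–(0.3912, 1.229, 0.351033)  len=0.5642
  (v6,v9,v10) [+--] → (0.3912, 1.229, 0.351033)–(0.3912, 0.877966, 0)  len=0.4964
  (v6,v10,v7) [+-+] → (0.3912, 0.877966, 0)–(0.3912, 1.10976, -0.231808)  len=0.3278
  (v7,v10,v11) [+--] → (0.3912, 1.10976, -0.231808)–(0.3912, 1.62795, -0.75)  len=0.7328
  (v7,v11,v4) [+-+] → (0.3912, 1.62795, -0.75)–(0.3912, 1.79133, -0.586646)  len=0.2310
  (v4,v11,v8) [+--] → (0.3912, 1.79133, -0.586646)–(0.3912, 2.37797, 0)  len=0.8296
  (v24,v28,v25) [-+-] → (0.3912, -2.37797, 0)–(0.3912, -1.79133, 0.586646)  len=0.8296
  (v25,v28,v29) [-++] → (0.3912, -1.79133, 0.586646)–(0.3912, -1.62795, 0.75)  len=0.2310
  (v25,v29,v26) [-+-] → (0.3912, -1.62795, 0.75)–(0.3912, -1.10976, 0.231808)  len=0.7328
  (v26,v29,v30) [-++] → (0.3912, -1.10976, 0.231808)–(0.3912, -0.877966, 0)  len=0.3278
  (v26,v30,v27) [-+-] → (0.3912, -0.877966, 0)–(0.3912, -1.229, -0.351033)  len=0.4964
  (v27,v30,v31) [-++] → (0.3912, -1.229, -0.351033)–(0.3912, -1.62795, -0.75)  len=0.5642
  (v27,v31,v24) [-+-] → (0.3912, -1.62795, -0.75)–(0.3912, -2.14614, -0.231808)  len=0.7328
  (v24,v31,v28) [-++] → (0.3912, -2.14614, -0.231808)–(0.3912, -2.37797, 0)  len=0.3278

Chained into 2 loop(s):
  loop 1: 8 segments, perimeter = 4.2427
  loop 2: 8 segments, perimeter = 4.2427
Total perimeter = 8.485

loops=2 perimeter=8.485


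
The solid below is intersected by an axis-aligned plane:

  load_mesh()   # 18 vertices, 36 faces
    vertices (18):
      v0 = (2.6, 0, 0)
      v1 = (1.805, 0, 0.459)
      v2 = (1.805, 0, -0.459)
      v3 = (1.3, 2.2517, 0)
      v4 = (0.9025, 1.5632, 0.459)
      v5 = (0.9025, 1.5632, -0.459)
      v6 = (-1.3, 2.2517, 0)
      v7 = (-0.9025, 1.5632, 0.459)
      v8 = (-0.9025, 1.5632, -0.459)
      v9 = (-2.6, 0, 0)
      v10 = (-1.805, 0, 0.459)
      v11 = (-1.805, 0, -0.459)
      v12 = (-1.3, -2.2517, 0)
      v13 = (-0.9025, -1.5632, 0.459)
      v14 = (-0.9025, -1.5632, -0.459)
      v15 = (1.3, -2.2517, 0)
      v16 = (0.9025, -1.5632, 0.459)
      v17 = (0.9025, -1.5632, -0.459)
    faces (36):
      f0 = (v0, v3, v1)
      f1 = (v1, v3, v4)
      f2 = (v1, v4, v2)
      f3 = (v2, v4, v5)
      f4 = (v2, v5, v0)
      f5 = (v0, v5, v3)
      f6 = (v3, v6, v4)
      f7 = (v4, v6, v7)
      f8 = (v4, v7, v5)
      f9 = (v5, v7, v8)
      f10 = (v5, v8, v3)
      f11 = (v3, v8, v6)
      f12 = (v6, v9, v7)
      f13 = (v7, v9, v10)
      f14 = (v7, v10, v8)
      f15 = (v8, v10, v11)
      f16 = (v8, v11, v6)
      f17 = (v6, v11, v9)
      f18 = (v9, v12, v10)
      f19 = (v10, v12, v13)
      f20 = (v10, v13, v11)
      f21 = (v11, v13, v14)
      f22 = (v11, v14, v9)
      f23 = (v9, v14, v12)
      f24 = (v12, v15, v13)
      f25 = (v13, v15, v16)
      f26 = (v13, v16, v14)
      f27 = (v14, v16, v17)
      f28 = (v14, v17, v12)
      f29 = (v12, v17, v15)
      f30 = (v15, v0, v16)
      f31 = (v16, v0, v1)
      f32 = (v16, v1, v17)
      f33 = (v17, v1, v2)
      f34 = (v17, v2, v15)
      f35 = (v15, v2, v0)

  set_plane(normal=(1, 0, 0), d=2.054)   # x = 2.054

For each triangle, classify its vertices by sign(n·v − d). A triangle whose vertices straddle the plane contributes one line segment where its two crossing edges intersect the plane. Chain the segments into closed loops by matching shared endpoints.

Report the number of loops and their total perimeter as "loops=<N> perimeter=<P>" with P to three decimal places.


loops=1 perimeter=3.987

Straddling triangles (6 of 36):
  (v0,v3,v1) [+--] → (2.054, 0.945714, 0)–(2.054, 0, 0.315238)  len=0.9969
  (v2,v5,v0) [--+] → (2.054, 0.502802, -0.147637)–(2.054, 0, -0.315238)  len=0.5300
  (v0,v5,v3) [+--] → (2.054, 0.502802, -0.147637)–(2.054, 0.945714, 0)  len=0.4669
  (v15,v0,v16) [-+-] → (2.054, -0.945714, 0)–(2.054, -0.502802, 0.147637)  len=0.4669
  (v16,v0,v1) [-+-] → (2.054, -0.502802, 0.147637)–(2.054, 0, 0.315238)  len=0.5300
  (v15,v2,v0) [--+] → (2.054, 0, -0.315238)–(2.054, -0.945714, 0)  len=0.9969

Chained into 1 loop(s):
  loop 1: 6 segments, perimeter = 3.9875
Total perimeter = 3.987


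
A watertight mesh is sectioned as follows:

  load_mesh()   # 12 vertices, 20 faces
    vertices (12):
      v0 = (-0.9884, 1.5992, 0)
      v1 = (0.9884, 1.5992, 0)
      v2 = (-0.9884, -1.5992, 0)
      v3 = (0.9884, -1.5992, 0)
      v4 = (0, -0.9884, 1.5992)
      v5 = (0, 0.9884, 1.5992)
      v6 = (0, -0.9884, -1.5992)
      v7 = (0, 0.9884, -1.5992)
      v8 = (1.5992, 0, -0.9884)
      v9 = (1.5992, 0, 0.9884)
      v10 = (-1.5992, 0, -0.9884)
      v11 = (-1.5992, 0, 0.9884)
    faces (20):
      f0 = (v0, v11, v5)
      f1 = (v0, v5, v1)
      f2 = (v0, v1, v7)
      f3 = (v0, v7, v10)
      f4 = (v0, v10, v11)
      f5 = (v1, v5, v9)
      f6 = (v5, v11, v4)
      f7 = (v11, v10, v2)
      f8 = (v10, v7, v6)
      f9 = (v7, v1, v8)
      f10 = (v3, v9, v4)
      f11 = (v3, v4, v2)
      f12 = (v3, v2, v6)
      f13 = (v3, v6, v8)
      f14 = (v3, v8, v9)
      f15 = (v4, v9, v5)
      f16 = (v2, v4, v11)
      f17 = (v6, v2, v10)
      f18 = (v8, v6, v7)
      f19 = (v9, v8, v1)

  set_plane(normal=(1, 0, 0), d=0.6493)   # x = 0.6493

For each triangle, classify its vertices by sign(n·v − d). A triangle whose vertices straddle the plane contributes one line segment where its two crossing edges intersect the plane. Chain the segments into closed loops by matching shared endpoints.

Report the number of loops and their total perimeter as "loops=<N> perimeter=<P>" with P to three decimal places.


loops=1 perimeter=9.238

Straddling triangles (10 of 20):
  (v0,v5,v1) [--+] → (0.6493, 1.38965, 0.548653)–(0.6493, 1.5992, 0)  len=0.5873
  (v0,v1,v7) [-+-] → (0.6493, 1.5992, 0)–(0.6493, 1.38965, -0.548653)  len=0.5873
  (v1,v5,v9) [+-+] → (0.6493, 1.38965, 0.548653)–(0.6493, 0.587094, 1.35121)  len=1.1350
  (v7,v1,v8) [-++] → (0.6493, 1.38965, -0.548653)–(0.6493, 0.587094, -1.35121)  len=1.1350
  (v3,v9,v4) [++-] → (0.6493, -0.587094, 1.35121)–(0.6493, -1.38965, 0.548653)  len=1.1350
  (v3,v4,v2) [+--] → (0.6493, -1.38965, 0.548653)–(0.6493, -1.5992, 0)  len=0.5873
  (v3,v2,v6) [+--] → (0.6493, -1.5992, 0)–(0.6493, -1.38965, -0.548653)  len=0.5873
  (v3,v6,v8) [+-+] → (0.6493, -1.38965, -0.548653)–(0.6493, -0.587094, -1.35121)  len=1.1350
  (v4,v9,v5) [-+-] → (0.6493, -0.587094, 1.35121)–(0.6493, 0.587094, 1.35121)  len=1.1742
  (v8,v6,v7) [+--] → (0.6493, -0.587094, -1.35121)–(0.6493, 0.587094, -1.35121)  len=1.1742

Chained into 1 loop(s):
  loop 1: 10 segments, perimeter = 9.2375
Total perimeter = 9.238


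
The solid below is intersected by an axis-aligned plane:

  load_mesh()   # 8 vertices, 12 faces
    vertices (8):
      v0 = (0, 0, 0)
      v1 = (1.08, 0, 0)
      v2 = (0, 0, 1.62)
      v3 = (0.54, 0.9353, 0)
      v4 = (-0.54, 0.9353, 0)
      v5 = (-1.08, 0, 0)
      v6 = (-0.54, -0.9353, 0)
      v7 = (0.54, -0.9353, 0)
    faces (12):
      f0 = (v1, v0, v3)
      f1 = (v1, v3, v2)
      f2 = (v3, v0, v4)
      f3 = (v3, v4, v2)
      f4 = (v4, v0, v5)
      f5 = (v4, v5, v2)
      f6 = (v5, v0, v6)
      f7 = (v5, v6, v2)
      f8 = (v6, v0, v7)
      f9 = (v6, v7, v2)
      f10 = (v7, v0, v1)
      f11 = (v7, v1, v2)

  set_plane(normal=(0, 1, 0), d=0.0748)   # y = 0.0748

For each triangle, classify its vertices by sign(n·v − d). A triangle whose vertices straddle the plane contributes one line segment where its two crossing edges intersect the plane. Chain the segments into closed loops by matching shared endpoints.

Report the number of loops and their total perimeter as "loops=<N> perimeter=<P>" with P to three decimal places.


Straddling triangles (6 of 12):
  (v1,v0,v3) [--+] → (0.0431861, 0.0748, 0)–(1.03681, 0.0748, 0)  len=0.9936
  (v1,v3,v2) [-+-] → (1.03681, 0.0748, 0)–(0.0431861, 0.0748, 1.49044)  len=1.7913
  (v3,v0,v4) [+-+] → (0.0431861, 0.0748, 0)–(-0.0431861, 0.0748, 0)  len=0.0864
  (v3,v4,v2) [++-] → (-0.0431861, 0.0748, 1.49044)–(0.0431861, 0.0748, 1.49044)  len=0.0864
  (v4,v0,v5) [+--] → (-0.0431861, 0.0748, 0)–(-1.03681, 0.0748, 0)  len=0.9936
  (v4,v5,v2) [+--] → (-1.03681, 0.0748, 0)–(-0.0431861, 0.0748, 1.49044)  len=1.7913

Chained into 1 loop(s):
  loop 1: 6 segments, perimeter = 5.7426
Total perimeter = 5.743

loops=1 perimeter=5.743


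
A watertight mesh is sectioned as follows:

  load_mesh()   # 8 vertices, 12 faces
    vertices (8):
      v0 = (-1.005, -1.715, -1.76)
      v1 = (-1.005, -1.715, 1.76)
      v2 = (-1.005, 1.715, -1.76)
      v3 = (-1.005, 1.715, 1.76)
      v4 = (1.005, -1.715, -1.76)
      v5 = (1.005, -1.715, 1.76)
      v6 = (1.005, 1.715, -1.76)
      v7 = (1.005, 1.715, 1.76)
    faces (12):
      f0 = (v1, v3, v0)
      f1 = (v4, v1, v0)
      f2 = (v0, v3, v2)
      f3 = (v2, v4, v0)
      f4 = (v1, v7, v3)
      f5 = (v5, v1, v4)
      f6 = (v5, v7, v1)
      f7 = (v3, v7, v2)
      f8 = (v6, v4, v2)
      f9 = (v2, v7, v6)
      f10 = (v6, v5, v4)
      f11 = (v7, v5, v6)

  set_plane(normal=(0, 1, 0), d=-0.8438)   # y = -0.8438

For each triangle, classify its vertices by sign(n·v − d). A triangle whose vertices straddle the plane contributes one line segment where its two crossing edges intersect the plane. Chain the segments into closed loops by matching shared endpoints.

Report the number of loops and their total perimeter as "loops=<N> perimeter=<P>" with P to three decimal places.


Straddling triangles (8 of 12):
  (v1,v3,v0) [-+-] → (-1.005, -0.8438, 1.76)–(-1.005, -0.8438, -0.865941)  len=2.6259
  (v0,v3,v2) [-++] → (-1.005, -0.8438, -0.865941)–(-1.005, -0.8438, -1.76)  len=0.8941
  (v2,v4,v0) [+--] → (0.494472, -0.8438, -1.76)–(-1.005, -0.8438, -1.76)  len=1.4995
  (v1,v7,v3) [-++] → (-0.494472, -0.8438, 1.76)–(-1.005, -0.8438, 1.76)  len=0.5105
  (v5,v7,v1) [-+-] → (1.005, -0.8438, 1.76)–(-0.494472, -0.8438, 1.76)  len=1.4995
  (v6,v4,v2) [+-+] → (1.005, -0.8438, -1.76)–(0.494472, -0.8438, -1.76)  len=0.5105
  (v6,v5,v4) [+--] → (1.005, -0.8438, 0.865941)–(1.005, -0.8438, -1.76)  len=2.6259
  (v7,v5,v6) [+-+] → (1.005, -0.8438, 1.76)–(1.005, -0.8438, 0.865941)  len=0.8941

Chained into 1 loop(s):
  loop 1: 8 segments, perimeter = 11.0600
Total perimeter = 11.060

loops=1 perimeter=11.060


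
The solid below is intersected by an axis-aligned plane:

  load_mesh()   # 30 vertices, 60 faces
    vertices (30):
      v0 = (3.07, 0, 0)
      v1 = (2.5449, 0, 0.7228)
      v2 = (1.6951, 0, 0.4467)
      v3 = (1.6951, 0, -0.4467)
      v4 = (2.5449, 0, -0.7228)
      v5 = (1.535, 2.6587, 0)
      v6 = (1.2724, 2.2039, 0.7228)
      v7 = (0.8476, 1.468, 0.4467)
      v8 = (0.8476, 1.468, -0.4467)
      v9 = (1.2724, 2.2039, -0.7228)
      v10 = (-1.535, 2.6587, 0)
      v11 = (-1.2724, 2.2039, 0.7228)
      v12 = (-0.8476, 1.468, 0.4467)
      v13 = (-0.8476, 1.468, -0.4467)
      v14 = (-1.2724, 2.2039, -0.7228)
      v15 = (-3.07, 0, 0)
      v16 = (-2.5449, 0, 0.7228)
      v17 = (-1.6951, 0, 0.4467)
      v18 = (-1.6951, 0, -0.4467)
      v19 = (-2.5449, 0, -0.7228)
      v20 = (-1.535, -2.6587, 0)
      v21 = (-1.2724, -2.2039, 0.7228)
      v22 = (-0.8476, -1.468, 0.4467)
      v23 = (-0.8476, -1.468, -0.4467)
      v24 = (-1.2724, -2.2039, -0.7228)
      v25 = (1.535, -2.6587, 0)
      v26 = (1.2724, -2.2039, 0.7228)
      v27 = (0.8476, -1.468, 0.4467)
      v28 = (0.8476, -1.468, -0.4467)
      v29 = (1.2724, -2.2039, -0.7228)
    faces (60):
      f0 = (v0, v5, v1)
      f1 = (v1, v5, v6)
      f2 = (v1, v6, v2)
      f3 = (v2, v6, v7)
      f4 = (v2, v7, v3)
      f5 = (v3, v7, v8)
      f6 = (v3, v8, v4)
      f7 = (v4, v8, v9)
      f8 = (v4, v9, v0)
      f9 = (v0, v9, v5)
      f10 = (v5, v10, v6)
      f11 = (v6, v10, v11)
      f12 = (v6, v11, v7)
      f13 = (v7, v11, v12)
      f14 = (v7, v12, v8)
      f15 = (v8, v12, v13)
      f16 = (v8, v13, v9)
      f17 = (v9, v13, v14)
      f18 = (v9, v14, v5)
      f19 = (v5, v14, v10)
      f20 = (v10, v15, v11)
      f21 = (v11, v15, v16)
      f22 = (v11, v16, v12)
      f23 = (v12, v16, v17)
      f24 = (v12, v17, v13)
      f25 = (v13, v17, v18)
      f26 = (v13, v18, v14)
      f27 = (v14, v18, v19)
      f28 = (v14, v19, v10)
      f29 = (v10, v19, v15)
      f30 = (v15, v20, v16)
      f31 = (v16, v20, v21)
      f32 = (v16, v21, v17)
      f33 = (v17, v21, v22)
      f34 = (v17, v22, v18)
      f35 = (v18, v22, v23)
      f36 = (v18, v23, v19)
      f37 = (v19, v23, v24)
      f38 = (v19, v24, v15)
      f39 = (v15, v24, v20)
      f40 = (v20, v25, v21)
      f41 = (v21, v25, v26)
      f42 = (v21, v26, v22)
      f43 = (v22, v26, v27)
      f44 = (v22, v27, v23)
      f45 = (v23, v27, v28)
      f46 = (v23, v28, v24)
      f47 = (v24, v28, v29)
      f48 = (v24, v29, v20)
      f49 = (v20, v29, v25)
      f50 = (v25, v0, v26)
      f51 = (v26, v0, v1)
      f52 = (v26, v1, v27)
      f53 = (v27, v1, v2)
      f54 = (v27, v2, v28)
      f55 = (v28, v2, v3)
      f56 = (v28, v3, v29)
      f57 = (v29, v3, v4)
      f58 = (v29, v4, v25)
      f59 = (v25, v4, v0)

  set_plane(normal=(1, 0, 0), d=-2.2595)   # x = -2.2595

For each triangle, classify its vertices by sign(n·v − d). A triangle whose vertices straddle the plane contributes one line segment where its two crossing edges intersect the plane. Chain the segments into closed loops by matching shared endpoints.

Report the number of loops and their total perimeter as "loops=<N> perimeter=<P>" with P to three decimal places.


loops=1 perimeter=6.659

Straddling triangles (14 of 60):
  (v10,v15,v11) [+-+] → (-2.2595, 1.40383, 0)–(-2.2595, 0.993692, 0.325895)  len=0.5239
  (v11,v15,v16) [+--] → (-2.2595, 0.993692, 0.325895)–(-2.2595, 0.494297, 0.7228)  len=0.6379
  (v11,v16,v12) [+-+] → (-2.2595, 0.494297, 0.7228)–(-2.2595, 0.246843, 0.676374)  len=0.2518
  (v12,v16,v17) [+-+] → (-2.2595, 0.246843, 0.676374)–(-2.2595, 0, 0.630074)  len=0.2511
  (v14,v18,v19) [++-] → (-2.2595, 0, -0.630074)–(-2.2595, 0.494297, -0.7228)  len=0.5029
  (v14,v19,v10) [+-+] → (-2.2595, 0.494297, -0.7228)–(-2.2595, 0.751355, -0.518535)  len=0.3283
  (v10,v19,v15) [+--] → (-2.2595, 0.751355, -0.518535)–(-2.2595, 1.40383, 0)  len=0.8334
  (v15,v20,v16) [-+-] → (-2.2595, -1.40383, 0)–(-2.2595, -0.751355, 0.518535)  len=0.8334
  (v16,v20,v21) [-++] → (-2.2595, -0.751355, 0.518535)–(-2.2595, -0.494297, 0.7228)  len=0.3283
  (v16,v21,v17) [-++] → (-2.2595, -0.494297, 0.7228)–(-2.2595, 0, 0.630074)  len=0.5029
  (v18,v23,v19) [++-] → (-2.2595, -0.246843, -0.676374)–(-2.2595, 0, -0.630074)  len=0.2511
  (v19,v23,v24) [-++] → (-2.2595, -0.246843, -0.676374)–(-2.2595, -0.494297, -0.7228)  len=0.2518
  (v19,v24,v15) [-+-] → (-2.2595, -0.494297, -0.7228)–(-2.2595, -0.993692, -0.325895)  len=0.6379
  (v15,v24,v20) [-++] → (-2.2595, -0.993692, -0.325895)–(-2.2595, -1.40383, 0)  len=0.5239

Chained into 1 loop(s):
  loop 1: 14 segments, perimeter = 6.6587
Total perimeter = 6.659
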